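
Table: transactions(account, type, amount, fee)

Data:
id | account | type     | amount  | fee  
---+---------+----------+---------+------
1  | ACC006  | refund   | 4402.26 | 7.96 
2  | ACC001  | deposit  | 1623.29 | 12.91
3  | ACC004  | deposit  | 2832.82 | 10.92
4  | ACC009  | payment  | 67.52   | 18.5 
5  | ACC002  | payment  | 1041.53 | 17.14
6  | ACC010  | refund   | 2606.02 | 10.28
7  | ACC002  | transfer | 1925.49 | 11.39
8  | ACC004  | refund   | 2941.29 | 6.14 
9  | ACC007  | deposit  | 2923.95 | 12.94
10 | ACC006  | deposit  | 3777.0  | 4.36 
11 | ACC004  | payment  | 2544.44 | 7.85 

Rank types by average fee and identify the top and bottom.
SELECT type, AVG(fee)
FROM transactions
GROUP BY type
ORDER BY AVG(fee)

All groups:
  refund: 8.13
  deposit: 10.28
  transfer: 11.39
  payment: 14.50

Highest: payment (14.50)
Lowest: refund (8.13)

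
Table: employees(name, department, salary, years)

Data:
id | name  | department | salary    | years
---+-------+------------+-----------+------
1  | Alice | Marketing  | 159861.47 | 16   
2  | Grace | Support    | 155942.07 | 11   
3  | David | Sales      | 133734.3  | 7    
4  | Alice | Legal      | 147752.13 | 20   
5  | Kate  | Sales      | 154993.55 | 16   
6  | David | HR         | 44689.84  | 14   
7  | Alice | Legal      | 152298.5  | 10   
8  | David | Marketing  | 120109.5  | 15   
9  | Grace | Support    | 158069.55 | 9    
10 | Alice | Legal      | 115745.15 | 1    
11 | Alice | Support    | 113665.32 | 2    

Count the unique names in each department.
SELECT department, COUNT(DISTINCT name)
FROM employees
GROUP BY department

Result:
  HR: 1 distinct
  Legal: 1 distinct
  Marketing: 2 distinct
  Sales: 2 distinct
  Support: 2 distinct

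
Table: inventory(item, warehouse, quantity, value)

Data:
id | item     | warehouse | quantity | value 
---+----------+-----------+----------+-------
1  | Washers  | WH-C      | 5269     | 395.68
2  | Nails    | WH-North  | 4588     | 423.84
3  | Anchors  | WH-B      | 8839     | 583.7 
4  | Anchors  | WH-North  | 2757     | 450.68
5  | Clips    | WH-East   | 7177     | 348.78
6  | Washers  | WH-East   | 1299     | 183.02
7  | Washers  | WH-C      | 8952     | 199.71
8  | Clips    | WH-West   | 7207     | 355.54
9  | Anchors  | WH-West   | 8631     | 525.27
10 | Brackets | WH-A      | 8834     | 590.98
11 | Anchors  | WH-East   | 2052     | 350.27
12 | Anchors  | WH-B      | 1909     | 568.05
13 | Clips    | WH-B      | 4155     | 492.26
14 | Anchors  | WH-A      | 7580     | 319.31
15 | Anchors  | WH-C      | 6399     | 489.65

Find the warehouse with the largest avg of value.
SELECT warehouse, AVG(value) as val
FROM inventory
GROUP BY warehouse
ORDER BY val DESC
LIMIT 1

Result: WH-B with avg(value) = 548.00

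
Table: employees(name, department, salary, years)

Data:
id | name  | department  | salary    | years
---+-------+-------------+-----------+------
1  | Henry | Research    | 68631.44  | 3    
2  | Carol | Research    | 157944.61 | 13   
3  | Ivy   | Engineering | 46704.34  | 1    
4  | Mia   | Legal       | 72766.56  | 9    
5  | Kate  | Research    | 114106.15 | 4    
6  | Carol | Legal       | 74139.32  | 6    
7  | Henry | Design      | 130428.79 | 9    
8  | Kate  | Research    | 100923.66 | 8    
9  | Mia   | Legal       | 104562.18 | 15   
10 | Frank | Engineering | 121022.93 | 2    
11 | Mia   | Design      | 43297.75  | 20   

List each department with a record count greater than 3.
SELECT department, COUNT(*) as cnt
FROM employees
GROUP BY department
HAVING COUNT(*) > 3

Result:
  Research: 4

Note: HAVING filters groups after aggregation, WHERE filters rows before.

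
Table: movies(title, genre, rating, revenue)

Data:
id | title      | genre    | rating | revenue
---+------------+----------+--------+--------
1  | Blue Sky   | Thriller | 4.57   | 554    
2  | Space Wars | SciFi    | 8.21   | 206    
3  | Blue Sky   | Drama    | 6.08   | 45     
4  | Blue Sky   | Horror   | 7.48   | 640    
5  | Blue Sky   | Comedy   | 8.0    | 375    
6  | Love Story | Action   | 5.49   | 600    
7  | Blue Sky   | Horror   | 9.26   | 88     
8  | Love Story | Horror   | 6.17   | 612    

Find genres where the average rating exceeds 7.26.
SELECT genre, AVG(rating)
FROM movies
GROUP BY genre
HAVING AVG(rating) > 7.26

Result:
  Comedy: avg=8.00
  Horror: avg=7.64
  SciFi: avg=8.21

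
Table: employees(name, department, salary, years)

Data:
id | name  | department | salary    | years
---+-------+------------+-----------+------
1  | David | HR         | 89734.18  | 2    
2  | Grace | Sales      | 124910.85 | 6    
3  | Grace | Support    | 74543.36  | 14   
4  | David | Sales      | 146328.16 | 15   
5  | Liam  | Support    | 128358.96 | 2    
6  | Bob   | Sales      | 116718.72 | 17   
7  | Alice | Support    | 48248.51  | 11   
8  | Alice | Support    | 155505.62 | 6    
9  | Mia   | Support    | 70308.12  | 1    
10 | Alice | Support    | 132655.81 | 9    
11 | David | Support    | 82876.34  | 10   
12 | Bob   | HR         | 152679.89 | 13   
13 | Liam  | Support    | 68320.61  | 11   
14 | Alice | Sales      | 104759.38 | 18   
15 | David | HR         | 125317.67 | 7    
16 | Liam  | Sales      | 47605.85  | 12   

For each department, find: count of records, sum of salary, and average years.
SELECT department,
       COUNT(*) as cnt,
       SUM(salary) as total_salary,
       AVG(years) as avg_years
FROM employees
GROUP BY department

Result:
  HR: 3 records, 367731.74 total salary, 7.33 avg years
  Sales: 5 records, 540322.96 total salary, 13.60 avg years
  Support: 8 records, 760817.33 total salary, 8.00 avg years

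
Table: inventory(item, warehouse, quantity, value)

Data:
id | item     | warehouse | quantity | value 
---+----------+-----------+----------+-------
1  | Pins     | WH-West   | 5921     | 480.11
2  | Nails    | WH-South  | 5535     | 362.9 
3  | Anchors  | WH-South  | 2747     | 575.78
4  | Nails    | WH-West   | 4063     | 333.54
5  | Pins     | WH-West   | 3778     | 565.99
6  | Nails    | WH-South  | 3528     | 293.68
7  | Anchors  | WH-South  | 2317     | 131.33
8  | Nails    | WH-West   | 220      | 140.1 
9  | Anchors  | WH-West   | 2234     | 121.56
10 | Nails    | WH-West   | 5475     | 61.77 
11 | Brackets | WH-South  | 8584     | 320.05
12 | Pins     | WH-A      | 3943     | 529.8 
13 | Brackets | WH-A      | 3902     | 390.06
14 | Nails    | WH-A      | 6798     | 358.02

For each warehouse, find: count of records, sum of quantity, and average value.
SELECT warehouse,
       COUNT(*) as cnt,
       SUM(quantity) as total_quantity,
       AVG(value) as avg_value
FROM inventory
GROUP BY warehouse

Result:
  WH-A: 3 records, 14643 total quantity, 425.96 avg value
  WH-South: 5 records, 22711 total quantity, 336.75 avg value
  WH-West: 6 records, 21691 total quantity, 283.85 avg value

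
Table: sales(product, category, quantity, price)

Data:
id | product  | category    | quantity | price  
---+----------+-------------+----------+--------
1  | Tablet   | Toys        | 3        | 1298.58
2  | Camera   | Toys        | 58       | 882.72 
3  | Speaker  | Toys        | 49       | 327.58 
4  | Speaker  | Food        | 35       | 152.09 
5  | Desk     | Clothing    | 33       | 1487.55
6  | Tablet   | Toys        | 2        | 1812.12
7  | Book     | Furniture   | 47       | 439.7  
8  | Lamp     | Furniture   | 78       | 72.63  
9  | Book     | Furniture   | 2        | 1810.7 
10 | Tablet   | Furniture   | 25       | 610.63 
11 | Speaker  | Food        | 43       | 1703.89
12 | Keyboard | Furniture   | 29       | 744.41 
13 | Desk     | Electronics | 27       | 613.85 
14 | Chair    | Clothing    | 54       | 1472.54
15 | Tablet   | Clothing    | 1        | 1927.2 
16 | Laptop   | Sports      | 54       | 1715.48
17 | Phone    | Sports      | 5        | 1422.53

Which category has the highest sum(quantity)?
SELECT category, SUM(quantity) as val
FROM sales
GROUP BY category
ORDER BY val DESC
LIMIT 1

Result: Furniture with sum(quantity) = 181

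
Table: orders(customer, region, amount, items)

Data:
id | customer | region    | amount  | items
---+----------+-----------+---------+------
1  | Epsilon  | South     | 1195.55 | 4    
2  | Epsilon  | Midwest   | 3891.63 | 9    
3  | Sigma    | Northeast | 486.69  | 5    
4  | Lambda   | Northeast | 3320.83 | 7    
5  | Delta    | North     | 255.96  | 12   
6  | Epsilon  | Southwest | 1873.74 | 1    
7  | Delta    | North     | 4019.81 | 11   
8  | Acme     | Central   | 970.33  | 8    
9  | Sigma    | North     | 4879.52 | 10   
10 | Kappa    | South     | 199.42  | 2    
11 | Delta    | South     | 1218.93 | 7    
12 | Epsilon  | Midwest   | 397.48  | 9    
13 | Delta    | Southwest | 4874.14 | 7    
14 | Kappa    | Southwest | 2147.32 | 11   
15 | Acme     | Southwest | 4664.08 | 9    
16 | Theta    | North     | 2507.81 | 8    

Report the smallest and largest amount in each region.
SELECT region, MIN(amount), MAX(amount)
FROM orders
GROUP BY region

Result:
  Central: min=970.33, max=970.33
  Midwest: min=397.48, max=3891.63
  North: min=255.96, max=4879.52
  Northeast: min=486.69, max=3320.83
  South: min=199.42, max=1218.93
  Southwest: min=1873.74, max=4874.14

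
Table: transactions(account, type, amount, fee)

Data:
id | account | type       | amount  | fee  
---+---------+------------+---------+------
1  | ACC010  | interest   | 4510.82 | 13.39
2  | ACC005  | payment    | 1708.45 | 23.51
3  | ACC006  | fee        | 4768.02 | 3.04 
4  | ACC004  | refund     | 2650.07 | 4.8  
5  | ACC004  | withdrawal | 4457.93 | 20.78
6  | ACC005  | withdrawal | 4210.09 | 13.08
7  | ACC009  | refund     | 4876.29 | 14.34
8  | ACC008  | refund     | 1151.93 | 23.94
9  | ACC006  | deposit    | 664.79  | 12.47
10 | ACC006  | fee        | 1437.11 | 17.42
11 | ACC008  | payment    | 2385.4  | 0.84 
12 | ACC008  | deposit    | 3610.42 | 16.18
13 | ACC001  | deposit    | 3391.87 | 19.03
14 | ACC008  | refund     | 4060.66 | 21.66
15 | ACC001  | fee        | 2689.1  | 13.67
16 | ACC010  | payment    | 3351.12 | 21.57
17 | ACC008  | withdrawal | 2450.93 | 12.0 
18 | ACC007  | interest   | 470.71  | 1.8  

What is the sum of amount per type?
SELECT type, SUM(amount) as result
FROM transactions
GROUP BY type

Result:
  deposit: 7667.08
  fee: 8894.23
  interest: 4981.53
  payment: 7444.97
  refund: 12738.95
  withdrawal: 11118.95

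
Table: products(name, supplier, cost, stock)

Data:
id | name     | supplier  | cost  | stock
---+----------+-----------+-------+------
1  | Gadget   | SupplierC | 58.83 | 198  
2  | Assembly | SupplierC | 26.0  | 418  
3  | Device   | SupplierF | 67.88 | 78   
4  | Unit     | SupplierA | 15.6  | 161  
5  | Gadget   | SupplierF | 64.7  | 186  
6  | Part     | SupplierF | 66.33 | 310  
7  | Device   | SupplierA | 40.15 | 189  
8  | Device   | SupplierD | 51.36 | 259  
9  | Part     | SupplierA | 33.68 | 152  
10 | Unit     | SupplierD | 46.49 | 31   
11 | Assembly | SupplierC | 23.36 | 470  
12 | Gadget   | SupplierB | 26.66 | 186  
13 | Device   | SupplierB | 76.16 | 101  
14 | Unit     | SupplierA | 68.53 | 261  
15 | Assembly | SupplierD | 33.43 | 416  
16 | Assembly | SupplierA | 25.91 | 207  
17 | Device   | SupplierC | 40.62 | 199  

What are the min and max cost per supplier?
SELECT supplier, MIN(cost), MAX(cost)
FROM products
GROUP BY supplier

Result:
  SupplierA: min=15.60, max=68.53
  SupplierB: min=26.66, max=76.16
  SupplierC: min=23.36, max=58.83
  SupplierD: min=33.43, max=51.36
  SupplierF: min=64.70, max=67.88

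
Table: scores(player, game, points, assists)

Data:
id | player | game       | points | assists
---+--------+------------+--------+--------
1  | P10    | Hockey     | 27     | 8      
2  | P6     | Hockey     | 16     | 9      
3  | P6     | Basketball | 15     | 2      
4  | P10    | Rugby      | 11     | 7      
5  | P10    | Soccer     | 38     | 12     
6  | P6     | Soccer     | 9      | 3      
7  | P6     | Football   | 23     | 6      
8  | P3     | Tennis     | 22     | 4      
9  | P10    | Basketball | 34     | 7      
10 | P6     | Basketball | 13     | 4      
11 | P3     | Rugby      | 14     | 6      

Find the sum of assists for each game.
SELECT game, SUM(assists) as result
FROM scores
GROUP BY game

Result:
  Basketball: 13
  Football: 6
  Hockey: 17
  Rugby: 13
  Soccer: 15
  Tennis: 4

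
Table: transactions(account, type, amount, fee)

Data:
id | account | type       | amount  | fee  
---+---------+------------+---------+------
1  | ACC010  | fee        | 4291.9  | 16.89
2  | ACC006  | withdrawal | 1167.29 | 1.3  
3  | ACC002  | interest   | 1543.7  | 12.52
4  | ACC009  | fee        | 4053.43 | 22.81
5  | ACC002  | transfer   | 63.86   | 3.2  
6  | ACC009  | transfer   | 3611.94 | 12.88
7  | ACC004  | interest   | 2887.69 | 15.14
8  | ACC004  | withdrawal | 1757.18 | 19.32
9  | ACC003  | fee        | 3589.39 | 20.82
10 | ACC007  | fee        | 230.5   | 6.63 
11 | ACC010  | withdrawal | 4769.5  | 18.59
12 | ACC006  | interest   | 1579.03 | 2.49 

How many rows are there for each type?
SELECT type, COUNT(*) as count
FROM transactions
GROUP BY type

Result:
  fee: 4
  interest: 3
  transfer: 2
  withdrawal: 3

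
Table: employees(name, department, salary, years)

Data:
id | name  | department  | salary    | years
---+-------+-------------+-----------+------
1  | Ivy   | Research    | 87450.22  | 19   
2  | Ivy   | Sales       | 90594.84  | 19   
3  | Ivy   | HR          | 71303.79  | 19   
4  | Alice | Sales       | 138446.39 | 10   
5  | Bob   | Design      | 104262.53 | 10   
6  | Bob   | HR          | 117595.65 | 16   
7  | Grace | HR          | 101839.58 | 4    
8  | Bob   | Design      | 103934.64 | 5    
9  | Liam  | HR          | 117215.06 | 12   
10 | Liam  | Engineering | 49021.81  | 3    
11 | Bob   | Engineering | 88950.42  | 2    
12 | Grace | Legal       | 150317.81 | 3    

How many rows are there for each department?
SELECT department, COUNT(*) as count
FROM employees
GROUP BY department

Result:
  Design: 2
  Engineering: 2
  HR: 4
  Legal: 1
  Research: 1
  Sales: 2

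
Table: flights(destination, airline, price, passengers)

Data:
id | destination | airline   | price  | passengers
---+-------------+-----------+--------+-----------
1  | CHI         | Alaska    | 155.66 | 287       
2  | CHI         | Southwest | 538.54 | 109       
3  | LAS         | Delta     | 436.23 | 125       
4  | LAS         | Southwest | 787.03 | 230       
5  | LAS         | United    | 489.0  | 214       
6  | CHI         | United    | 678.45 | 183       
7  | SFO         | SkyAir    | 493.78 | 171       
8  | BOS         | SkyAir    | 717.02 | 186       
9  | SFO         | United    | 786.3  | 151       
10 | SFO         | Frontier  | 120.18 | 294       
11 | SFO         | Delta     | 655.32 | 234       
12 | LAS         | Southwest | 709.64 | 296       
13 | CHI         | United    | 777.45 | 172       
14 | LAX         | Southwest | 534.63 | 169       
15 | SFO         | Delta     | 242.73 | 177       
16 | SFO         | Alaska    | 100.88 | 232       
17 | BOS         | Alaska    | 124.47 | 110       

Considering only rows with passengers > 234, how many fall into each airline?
SELECT airline, COUNT(*)
FROM flights
WHERE passengers > 234
GROUP BY airline

Note: WHERE filters rows before grouping.

Result:
  Alaska: 1
  Frontier: 1
  Southwest: 1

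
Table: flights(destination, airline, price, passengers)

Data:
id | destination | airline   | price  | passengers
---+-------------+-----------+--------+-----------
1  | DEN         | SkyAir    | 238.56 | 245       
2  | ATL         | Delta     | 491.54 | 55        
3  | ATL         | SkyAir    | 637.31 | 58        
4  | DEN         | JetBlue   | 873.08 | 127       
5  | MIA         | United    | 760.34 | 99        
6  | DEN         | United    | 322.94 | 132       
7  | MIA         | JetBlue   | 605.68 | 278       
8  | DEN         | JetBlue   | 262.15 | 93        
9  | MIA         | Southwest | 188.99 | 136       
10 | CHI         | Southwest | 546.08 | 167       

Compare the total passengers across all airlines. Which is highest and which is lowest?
SELECT airline, SUM(passengers)
FROM flights
GROUP BY airline
ORDER BY SUM(passengers)

All groups:
  Delta: 55
  United: 231
  SkyAir: 303
  Southwest: 303
  JetBlue: 498

Highest: JetBlue (498)
Lowest: Delta (55)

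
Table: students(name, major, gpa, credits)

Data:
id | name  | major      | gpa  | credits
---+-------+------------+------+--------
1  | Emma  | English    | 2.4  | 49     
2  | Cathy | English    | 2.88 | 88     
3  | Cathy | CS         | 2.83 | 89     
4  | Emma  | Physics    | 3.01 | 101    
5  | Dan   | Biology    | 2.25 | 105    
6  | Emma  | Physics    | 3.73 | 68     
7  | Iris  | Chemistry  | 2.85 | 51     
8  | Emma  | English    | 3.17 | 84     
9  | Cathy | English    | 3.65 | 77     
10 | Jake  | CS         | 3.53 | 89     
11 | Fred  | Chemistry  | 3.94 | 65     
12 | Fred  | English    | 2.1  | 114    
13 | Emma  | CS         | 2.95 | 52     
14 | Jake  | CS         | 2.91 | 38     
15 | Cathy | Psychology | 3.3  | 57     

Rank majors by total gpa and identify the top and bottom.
SELECT major, SUM(gpa)
FROM students
GROUP BY major
ORDER BY SUM(gpa)

All groups:
  Biology: 2.25
  Psychology: 3.30
  Physics: 6.74
  Chemistry: 6.79
  CS: 12.22
  English: 14.20

Highest: English (14.20)
Lowest: Biology (2.25)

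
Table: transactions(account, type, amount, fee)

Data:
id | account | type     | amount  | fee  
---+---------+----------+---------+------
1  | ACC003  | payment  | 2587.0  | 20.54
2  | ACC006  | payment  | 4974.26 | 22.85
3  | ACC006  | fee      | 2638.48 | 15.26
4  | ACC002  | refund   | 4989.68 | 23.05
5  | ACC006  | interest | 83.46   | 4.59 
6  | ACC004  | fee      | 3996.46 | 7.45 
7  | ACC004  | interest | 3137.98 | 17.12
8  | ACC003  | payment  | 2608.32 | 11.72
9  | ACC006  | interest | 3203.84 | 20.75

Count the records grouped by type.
SELECT type, COUNT(*) as count
FROM transactions
GROUP BY type

Result:
  fee: 2
  interest: 3
  payment: 3
  refund: 1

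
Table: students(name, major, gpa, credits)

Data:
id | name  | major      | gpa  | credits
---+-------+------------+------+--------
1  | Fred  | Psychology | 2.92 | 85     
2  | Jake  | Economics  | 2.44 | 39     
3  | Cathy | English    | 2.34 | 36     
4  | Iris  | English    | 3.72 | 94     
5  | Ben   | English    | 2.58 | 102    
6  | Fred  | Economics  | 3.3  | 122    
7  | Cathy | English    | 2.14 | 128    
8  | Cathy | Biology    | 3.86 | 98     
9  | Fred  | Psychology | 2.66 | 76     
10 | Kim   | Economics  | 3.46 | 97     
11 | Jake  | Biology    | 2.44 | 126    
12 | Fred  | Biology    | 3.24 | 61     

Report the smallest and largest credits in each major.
SELECT major, MIN(credits), MAX(credits)
FROM students
GROUP BY major

Result:
  Biology: min=61, max=126
  Economics: min=39, max=122
  English: min=36, max=128
  Psychology: min=76, max=85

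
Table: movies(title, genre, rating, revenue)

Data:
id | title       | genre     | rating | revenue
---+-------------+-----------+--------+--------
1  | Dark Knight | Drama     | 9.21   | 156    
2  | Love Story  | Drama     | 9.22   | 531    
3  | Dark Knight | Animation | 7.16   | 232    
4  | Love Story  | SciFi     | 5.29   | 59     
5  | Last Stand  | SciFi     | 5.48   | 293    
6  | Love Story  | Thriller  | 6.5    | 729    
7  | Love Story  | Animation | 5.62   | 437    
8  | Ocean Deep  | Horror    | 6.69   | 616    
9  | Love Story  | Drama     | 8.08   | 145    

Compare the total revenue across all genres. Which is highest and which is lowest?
SELECT genre, SUM(revenue)
FROM movies
GROUP BY genre
ORDER BY SUM(revenue)

All groups:
  SciFi: 352
  Horror: 616
  Animation: 669
  Thriller: 729
  Drama: 832

Highest: Drama (832)
Lowest: SciFi (352)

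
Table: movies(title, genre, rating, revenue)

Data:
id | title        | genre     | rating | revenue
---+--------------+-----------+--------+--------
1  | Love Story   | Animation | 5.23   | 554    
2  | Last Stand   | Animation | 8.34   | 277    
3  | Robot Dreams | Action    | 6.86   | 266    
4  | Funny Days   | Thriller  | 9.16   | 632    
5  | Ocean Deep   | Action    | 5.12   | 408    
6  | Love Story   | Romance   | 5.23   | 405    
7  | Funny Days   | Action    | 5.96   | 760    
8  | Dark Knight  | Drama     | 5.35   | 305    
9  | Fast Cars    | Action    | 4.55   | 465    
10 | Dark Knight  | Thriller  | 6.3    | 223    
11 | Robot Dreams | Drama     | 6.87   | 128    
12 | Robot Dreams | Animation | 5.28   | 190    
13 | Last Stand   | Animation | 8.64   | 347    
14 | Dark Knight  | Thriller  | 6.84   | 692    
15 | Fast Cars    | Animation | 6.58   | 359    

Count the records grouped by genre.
SELECT genre, COUNT(*) as count
FROM movies
GROUP BY genre

Result:
  Action: 4
  Animation: 5
  Drama: 2
  Romance: 1
  Thriller: 3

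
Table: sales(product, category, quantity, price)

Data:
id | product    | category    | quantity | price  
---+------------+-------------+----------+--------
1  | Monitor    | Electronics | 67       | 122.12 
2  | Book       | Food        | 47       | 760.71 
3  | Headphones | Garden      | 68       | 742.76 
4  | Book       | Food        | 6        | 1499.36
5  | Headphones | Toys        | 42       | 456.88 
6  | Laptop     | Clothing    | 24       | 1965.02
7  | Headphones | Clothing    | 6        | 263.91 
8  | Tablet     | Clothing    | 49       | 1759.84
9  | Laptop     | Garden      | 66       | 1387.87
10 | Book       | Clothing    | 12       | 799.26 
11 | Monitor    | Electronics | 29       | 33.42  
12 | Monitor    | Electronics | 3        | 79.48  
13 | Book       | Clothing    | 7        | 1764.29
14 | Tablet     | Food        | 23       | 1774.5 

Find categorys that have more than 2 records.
SELECT category, COUNT(*) as cnt
FROM sales
GROUP BY category
HAVING COUNT(*) > 2

Result:
  Clothing: 5
  Electronics: 3
  Food: 3

Note: HAVING filters groups after aggregation, WHERE filters rows before.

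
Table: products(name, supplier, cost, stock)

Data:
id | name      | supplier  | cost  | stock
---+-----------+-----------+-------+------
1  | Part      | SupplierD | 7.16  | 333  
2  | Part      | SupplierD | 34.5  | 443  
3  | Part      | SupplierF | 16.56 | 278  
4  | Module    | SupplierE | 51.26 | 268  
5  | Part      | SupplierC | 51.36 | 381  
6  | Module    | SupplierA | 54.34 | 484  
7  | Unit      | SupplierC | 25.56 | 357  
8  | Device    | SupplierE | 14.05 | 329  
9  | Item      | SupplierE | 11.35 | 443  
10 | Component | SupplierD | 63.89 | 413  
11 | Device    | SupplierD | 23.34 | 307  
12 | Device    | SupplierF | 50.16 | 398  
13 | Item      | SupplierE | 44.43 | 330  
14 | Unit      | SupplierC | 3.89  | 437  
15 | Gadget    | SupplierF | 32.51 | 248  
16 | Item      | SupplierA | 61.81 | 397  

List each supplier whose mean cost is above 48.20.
SELECT supplier, AVG(cost)
FROM products
GROUP BY supplier
HAVING AVG(cost) > 48.20

Result:
  SupplierA: avg=58.08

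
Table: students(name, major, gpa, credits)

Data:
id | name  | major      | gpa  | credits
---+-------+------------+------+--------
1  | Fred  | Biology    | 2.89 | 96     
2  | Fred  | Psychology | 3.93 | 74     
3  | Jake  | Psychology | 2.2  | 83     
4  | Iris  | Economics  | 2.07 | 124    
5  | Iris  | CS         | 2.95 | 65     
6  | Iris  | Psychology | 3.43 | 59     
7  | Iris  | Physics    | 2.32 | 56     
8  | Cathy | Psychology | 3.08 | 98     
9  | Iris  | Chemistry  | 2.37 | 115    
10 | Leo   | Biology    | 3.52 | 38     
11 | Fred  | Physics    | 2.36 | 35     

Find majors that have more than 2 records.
SELECT major, COUNT(*) as cnt
FROM students
GROUP BY major
HAVING COUNT(*) > 2

Result:
  Psychology: 4

Note: HAVING filters groups after aggregation, WHERE filters rows before.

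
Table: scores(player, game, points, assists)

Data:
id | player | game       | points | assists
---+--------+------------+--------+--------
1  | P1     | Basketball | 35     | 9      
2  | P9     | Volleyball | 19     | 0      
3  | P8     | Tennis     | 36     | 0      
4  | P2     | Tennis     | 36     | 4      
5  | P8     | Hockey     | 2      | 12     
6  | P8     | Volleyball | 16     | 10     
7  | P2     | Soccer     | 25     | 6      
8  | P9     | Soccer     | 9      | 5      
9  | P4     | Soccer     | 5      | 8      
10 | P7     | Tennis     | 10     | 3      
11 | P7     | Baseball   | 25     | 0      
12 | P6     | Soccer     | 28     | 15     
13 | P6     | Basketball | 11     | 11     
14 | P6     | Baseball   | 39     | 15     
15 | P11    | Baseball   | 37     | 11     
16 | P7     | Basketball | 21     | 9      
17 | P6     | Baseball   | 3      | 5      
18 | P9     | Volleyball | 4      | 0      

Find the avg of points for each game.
SELECT game, AVG(points) as result
FROM scores
GROUP BY game

Result:
  Baseball: 26.00
  Basketball: 22.33
  Hockey: 2.00
  Soccer: 16.75
  Tennis: 27.33
  Volleyball: 13.00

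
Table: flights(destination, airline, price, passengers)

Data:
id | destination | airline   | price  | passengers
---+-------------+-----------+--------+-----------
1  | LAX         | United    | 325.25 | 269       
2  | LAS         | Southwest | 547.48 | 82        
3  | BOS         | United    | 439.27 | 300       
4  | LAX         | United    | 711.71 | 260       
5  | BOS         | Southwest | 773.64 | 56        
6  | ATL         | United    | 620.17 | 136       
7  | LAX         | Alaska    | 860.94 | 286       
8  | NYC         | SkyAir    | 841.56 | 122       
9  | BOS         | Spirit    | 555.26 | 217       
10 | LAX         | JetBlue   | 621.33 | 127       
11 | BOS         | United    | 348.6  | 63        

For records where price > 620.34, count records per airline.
SELECT airline, COUNT(*)
FROM flights
WHERE price > 620.34
GROUP BY airline

Note: WHERE filters rows before grouping.

Result:
  Alaska: 1
  JetBlue: 1
  SkyAir: 1
  Southwest: 1
  United: 1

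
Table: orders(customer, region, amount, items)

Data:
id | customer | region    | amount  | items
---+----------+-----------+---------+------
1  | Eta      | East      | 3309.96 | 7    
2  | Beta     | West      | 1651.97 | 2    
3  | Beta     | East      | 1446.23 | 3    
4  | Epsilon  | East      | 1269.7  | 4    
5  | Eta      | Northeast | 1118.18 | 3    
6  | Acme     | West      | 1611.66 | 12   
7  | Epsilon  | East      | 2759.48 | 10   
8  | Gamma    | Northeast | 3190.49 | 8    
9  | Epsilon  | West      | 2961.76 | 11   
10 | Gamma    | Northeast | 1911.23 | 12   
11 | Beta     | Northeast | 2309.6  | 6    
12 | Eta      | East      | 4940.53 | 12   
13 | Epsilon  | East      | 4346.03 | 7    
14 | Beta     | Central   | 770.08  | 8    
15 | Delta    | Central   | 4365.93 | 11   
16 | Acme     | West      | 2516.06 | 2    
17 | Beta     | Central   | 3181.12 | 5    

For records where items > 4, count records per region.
SELECT region, COUNT(*)
FROM orders
WHERE items > 4
GROUP BY region

Note: WHERE filters rows before grouping.

Result:
  Central: 3
  East: 4
  Northeast: 3
  West: 2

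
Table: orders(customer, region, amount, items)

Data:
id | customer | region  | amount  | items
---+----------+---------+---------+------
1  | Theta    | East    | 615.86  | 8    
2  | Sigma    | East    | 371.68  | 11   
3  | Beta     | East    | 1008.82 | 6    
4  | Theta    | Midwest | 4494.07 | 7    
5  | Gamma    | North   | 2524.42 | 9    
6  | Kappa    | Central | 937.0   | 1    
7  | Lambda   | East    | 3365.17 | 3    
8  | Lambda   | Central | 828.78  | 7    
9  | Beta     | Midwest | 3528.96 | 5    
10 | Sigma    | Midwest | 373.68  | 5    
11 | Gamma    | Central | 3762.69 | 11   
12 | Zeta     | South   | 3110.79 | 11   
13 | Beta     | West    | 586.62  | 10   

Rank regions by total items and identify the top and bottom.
SELECT region, SUM(items)
FROM orders
GROUP BY region
ORDER BY SUM(items)

All groups:
  North: 9
  West: 10
  South: 11
  Midwest: 17
  Central: 19
  East: 28

Highest: East (28)
Lowest: North (9)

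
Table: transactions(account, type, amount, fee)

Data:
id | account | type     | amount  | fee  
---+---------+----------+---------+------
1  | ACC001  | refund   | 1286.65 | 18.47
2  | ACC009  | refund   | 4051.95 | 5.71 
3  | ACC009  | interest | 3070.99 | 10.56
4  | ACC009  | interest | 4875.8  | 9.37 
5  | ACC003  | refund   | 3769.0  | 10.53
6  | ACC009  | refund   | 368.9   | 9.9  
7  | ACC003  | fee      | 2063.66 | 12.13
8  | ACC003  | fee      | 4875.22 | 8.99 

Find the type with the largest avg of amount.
SELECT type, AVG(amount) as val
FROM transactions
GROUP BY type
ORDER BY val DESC
LIMIT 1

Result: interest with avg(amount) = 3973.40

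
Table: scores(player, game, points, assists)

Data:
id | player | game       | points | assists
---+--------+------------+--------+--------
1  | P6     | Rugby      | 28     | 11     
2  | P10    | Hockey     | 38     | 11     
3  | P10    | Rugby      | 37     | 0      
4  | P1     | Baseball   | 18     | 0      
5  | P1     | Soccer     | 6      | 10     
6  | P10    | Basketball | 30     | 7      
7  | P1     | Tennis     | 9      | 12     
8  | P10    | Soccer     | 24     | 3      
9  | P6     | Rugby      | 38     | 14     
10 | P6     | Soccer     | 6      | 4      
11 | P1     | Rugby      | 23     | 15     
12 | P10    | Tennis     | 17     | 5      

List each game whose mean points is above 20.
SELECT game, AVG(points)
FROM scores
GROUP BY game
HAVING AVG(points) > 20

Result:
  Basketball: avg=30.00
  Hockey: avg=38.00
  Rugby: avg=31.50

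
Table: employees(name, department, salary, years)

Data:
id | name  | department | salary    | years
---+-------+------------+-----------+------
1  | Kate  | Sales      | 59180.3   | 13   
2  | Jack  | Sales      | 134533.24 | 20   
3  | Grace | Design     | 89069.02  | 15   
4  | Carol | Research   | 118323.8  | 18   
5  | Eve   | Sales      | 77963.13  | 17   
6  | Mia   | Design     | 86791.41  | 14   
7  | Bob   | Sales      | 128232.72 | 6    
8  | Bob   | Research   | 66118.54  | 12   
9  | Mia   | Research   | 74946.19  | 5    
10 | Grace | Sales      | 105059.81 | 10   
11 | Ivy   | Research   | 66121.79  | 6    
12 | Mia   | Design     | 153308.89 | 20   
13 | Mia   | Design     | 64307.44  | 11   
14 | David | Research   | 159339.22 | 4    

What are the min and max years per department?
SELECT department, MIN(years), MAX(years)
FROM employees
GROUP BY department

Result:
  Design: min=11, max=20
  Research: min=4, max=18
  Sales: min=6, max=20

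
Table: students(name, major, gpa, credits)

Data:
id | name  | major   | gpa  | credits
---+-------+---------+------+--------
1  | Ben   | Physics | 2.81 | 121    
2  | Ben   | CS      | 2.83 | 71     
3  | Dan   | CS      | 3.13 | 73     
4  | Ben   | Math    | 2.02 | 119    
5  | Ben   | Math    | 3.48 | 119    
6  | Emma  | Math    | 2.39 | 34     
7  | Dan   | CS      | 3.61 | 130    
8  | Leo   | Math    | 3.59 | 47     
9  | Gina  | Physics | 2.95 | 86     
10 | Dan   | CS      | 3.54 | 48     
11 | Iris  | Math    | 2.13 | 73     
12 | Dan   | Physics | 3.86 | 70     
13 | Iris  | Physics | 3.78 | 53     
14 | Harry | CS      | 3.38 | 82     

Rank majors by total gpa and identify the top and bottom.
SELECT major, SUM(gpa)
FROM students
GROUP BY major
ORDER BY SUM(gpa)

All groups:
  Physics: 13.40
  Math: 13.61
  CS: 16.49

Highest: CS (16.49)
Lowest: Physics (13.40)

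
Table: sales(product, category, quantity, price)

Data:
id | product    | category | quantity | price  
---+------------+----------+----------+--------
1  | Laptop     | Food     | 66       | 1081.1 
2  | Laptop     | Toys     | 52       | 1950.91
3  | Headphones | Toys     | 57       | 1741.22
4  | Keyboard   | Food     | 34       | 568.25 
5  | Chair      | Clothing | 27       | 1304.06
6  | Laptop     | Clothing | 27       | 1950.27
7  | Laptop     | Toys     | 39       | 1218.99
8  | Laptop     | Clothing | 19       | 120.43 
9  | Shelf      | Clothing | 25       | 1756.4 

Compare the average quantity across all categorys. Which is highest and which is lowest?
SELECT category, AVG(quantity)
FROM sales
GROUP BY category
ORDER BY AVG(quantity)

All groups:
  Clothing: 24.50
  Toys: 49.33
  Food: 50.00

Highest: Food (50.00)
Lowest: Clothing (24.50)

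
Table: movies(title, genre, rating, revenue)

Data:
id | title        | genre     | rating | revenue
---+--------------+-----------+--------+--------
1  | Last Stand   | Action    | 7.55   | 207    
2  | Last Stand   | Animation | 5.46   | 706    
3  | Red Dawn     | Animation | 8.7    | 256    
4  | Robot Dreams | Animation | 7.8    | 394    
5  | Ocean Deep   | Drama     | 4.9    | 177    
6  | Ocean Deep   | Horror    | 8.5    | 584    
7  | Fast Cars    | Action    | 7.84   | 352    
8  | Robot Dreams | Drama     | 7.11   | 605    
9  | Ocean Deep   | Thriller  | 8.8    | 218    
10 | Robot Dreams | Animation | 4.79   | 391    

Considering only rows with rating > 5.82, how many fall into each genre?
SELECT genre, COUNT(*)
FROM movies
WHERE rating > 5.82
GROUP BY genre

Note: WHERE filters rows before grouping.

Result:
  Action: 2
  Animation: 2
  Drama: 1
  Horror: 1
  Thriller: 1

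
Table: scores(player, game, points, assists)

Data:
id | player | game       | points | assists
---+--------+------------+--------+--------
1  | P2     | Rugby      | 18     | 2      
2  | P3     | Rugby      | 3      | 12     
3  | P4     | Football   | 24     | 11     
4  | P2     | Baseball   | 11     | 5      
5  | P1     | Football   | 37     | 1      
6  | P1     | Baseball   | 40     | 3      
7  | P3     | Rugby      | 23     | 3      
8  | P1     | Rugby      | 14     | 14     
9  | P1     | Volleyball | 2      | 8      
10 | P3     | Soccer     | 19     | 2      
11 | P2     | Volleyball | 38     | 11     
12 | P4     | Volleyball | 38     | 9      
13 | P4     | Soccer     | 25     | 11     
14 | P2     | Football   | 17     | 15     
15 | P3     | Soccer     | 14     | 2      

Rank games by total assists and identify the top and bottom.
SELECT game, SUM(assists)
FROM scores
GROUP BY game
ORDER BY SUM(assists)

All groups:
  Baseball: 8
  Soccer: 15
  Football: 27
  Volleyball: 28
  Rugby: 31

Highest: Rugby (31)
Lowest: Baseball (8)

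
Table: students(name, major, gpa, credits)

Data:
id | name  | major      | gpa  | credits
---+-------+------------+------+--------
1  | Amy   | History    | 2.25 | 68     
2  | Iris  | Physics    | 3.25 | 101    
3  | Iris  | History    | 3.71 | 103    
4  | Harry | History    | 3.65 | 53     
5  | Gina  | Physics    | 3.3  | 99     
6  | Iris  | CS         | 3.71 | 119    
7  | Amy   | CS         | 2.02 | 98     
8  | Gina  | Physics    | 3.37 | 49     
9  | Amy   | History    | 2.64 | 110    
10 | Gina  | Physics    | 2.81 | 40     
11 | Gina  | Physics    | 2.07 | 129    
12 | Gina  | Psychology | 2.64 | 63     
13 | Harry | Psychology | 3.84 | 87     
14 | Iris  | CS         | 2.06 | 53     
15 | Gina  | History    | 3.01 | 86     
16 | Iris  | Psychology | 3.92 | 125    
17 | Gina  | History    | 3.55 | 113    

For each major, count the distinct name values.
SELECT major, COUNT(DISTINCT name)
FROM students
GROUP BY major

Result:
  CS: 2 distinct
  History: 4 distinct
  Physics: 2 distinct
  Psychology: 3 distinct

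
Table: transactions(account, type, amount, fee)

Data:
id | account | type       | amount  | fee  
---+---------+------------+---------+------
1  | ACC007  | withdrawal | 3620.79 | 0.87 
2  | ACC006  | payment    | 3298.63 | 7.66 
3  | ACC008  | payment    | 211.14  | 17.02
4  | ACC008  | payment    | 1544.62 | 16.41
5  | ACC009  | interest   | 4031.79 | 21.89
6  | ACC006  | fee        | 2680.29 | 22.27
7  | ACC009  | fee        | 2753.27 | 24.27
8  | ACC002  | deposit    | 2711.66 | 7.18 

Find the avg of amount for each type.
SELECT type, AVG(amount) as result
FROM transactions
GROUP BY type

Result:
  deposit: 2711.66
  fee: 2716.78
  interest: 4031.79
  payment: 1684.80
  withdrawal: 3620.79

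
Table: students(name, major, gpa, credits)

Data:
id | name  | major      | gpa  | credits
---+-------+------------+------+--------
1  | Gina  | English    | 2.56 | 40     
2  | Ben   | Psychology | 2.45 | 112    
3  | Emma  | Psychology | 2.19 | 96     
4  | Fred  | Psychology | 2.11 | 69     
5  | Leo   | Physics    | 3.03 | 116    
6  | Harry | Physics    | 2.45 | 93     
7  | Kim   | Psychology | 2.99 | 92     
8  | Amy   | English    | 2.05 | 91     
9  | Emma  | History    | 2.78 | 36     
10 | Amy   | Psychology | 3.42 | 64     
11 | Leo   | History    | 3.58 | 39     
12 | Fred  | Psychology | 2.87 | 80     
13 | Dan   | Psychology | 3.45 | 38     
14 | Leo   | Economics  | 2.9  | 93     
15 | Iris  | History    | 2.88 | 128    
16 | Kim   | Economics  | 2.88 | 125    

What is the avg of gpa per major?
SELECT major, AVG(gpa) as result
FROM students
GROUP BY major

Result:
  Economics: 2.89
  English: 2.31
  History: 3.08
  Physics: 2.74
  Psychology: 2.78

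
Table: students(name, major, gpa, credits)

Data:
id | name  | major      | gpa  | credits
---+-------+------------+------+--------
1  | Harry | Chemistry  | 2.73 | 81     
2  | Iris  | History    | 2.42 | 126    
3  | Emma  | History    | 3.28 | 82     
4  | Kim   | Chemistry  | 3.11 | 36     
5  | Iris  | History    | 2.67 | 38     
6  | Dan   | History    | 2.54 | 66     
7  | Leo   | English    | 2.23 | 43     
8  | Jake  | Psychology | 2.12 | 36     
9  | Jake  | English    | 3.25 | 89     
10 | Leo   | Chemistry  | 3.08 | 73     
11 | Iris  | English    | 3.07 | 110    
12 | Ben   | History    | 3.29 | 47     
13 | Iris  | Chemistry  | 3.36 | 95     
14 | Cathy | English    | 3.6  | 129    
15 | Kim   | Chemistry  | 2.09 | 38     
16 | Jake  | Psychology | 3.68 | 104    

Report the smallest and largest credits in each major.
SELECT major, MIN(credits), MAX(credits)
FROM students
GROUP BY major

Result:
  Chemistry: min=36, max=95
  English: min=43, max=129
  History: min=38, max=126
  Psychology: min=36, max=104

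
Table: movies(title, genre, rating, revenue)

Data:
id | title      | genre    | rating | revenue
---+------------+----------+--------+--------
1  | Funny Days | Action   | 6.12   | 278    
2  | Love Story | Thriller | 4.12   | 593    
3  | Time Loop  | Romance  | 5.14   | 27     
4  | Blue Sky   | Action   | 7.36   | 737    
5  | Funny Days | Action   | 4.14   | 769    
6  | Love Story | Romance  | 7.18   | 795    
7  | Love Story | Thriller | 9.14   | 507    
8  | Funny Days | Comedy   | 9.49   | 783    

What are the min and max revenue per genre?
SELECT genre, MIN(revenue), MAX(revenue)
FROM movies
GROUP BY genre

Result:
  Action: min=278, max=769
  Comedy: min=783, max=783
  Romance: min=27, max=795
  Thriller: min=507, max=593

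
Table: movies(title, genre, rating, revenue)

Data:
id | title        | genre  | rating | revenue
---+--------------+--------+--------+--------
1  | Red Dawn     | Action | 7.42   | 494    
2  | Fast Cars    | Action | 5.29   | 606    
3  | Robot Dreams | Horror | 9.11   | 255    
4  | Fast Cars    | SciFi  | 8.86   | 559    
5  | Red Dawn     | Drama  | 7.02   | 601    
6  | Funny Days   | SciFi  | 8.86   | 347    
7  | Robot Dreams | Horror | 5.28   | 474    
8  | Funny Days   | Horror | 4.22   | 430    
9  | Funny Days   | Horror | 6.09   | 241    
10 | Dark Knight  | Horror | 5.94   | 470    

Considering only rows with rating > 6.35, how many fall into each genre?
SELECT genre, COUNT(*)
FROM movies
WHERE rating > 6.35
GROUP BY genre

Note: WHERE filters rows before grouping.

Result:
  Action: 1
  Drama: 1
  Horror: 1
  SciFi: 2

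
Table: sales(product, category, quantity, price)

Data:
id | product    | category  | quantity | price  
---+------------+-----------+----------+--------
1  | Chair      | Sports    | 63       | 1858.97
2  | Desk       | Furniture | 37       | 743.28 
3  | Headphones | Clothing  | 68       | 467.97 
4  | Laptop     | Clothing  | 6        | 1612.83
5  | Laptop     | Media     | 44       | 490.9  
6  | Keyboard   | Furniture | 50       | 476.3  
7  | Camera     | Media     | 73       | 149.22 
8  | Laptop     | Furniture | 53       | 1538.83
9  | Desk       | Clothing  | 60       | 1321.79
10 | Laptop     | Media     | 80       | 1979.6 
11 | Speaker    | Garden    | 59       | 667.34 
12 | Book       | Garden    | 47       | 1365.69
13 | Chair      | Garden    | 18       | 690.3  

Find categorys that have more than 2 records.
SELECT category, COUNT(*) as cnt
FROM sales
GROUP BY category
HAVING COUNT(*) > 2

Result:
  Clothing: 3
  Furniture: 3
  Garden: 3
  Media: 3

Note: HAVING filters groups after aggregation, WHERE filters rows before.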